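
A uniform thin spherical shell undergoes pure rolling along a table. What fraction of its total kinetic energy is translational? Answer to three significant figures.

The moment of inertia is (2/3)MR², giving k ≡ I/(MR²) = 2/3.
With ω = v/R, KE_trans = ½Mv² and KE_rot = ½Iω² = ½kMv², so KE_total = ½(1+k)Mv².
The translational fraction is therefore 1/(1+k) = 1/1.667 ≈ 0.600.

fraction ≈ 0.600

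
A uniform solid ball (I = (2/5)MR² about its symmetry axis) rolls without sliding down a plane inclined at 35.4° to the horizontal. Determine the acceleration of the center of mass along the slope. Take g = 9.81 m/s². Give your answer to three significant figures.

a ≈ 4.06 m/s²

With I = (2/5)MR², the ratio k = I/(MR²) is 0.4.
Along the incline Mg sinθ − f = Ma, and torque about the center fR = Iα = kMR²(a/R) gives f = kMa.
Eliminating f: Mg sinθ = (1+k)Ma, so a = g sinθ/(1+k) = 9.81 × sin35.4° / 1.4 ≈ 4.06 m/s².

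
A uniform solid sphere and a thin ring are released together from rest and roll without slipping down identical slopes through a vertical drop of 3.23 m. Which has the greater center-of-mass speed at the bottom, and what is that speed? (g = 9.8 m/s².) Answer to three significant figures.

the uniform solid sphere, at v ≈ 6.72 m/s

For rolling without slipping, Mgh = ½(1+k)Mv² where k = I/(MR²), so v = √(2gh/(1+k)).
Uniform solid sphere: k = 0.4, giving v = √(2×9.8×3.23/1.4) = 6.725 m/s.
Thin ring: k = 1, giving v = √(2×9.8×3.23/2) = 5.626 m/s.
The smaller k wins: the uniform solid sphere, at ≈ 6.72 m/s.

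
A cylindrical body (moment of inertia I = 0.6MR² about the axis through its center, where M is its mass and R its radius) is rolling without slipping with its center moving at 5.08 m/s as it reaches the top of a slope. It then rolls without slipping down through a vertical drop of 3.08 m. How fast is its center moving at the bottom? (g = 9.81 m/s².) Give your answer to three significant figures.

v ≈ 7.97 m/s

The moment of inertia is 0.6MR², giving k ≡ I/(MR²) = 0.6.
Since it rolls without slipping, ω = v/R and KE = ½Mv² + ½Iω² = ½(1+k)Mv² = (4/5)Mv².
Conserving energy between top and bottom: (4/5)Mv² = (4/5)Mv₀² + Mgh, hence v² = v₀² + 2gh/(1+k).
v = √(5.08² + 2×9.81×3.08/1.6) = √63.57 ≈ 7.97 m/s.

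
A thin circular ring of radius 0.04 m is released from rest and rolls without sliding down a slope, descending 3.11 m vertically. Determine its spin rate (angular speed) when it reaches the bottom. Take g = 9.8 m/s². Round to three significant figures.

ω ≈ 138 rad/s

For this body I = MR², i.e. k = I/(MR²) = 1.
The rolling condition ω = v/R makes the rotational term ½I(v/R)² = ½kMv², so KE_total = ½(1+k)Mv² = Mv².
Energy conservation Mgh = ½(1+k)Mv² gives v = √(2gh/(1+k)) = √(2 × 9.8 × 3.11 / 2) = 5.521 m/s.
Then ω = v/R = 5.521 / 0.04 ≈ 138 rad/s.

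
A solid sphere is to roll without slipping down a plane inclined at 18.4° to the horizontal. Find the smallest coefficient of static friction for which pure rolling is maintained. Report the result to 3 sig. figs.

For this body I = (2/5)MR², i.e. k = I/(MR²) = 0.4.
Newton's second law down the slope: Mg sinθ − f = Ma. The torque equation fR = Iα (with α = a/R) gives f = kMa.
These give a = g sinθ/(1+k) and the required friction f = kMg sinθ/(1+k).
With N = Mg cosθ, the no-slip condition f ≤ μN gives μ_min = f/N = k tanθ/(1+k).
μ_min = 0.4 × tan18.4° / 1.4 ≈ 0.0950.

μ_min ≈ 0.0950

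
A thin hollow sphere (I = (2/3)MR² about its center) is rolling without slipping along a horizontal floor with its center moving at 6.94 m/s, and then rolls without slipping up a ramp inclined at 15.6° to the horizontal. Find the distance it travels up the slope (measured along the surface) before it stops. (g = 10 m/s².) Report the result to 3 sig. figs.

d ≈ 14.9 m

The moment of inertia is (2/3)MR², giving k ≡ I/(MR²) = 2/3.
Rolling without slipping gives ω = v/R, so the total kinetic energy is ½Mv² + ½Iω² = ½(1+k)Mv² = (5/6)Mv².
Setting this equal to Mgh gives the vertical rise h = (1+k)v₀²/(2g) = 1.667×6.94²/(2×10) = 4.014 m.
The distance along the slope is d = h/sinθ = 4.014/sin15.6° ≈ 14.9 m.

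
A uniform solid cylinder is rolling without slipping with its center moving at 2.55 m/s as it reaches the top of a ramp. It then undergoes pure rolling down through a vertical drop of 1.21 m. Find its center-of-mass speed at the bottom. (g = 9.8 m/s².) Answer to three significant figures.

Here I = (1/2)MR², so the shape factor k = I/(MR²) = 0.5.
Since it rolls without slipping, ω = v/R and KE = ½Mv² + ½Iω² = ½(1+k)Mv² = (3/4)Mv².
Conserving energy between top and bottom: (3/4)Mv² = (3/4)Mv₀² + Mgh, hence v² = v₀² + 2gh/(1+k).
v = √(2.55² + 2×9.8×1.21/1.5) = √22.31 ≈ 4.72 m/s.

v ≈ 4.72 m/s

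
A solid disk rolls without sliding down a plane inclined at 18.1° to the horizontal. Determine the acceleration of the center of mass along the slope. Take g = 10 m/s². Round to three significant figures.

a ≈ 2.07 m/s²

Here I = (1/2)MR², so the shape factor k = I/(MR²) = 0.5.
Translational: Mg sinθ − f = Ma. Rotational about the CM: fR = Iα = kMRa, so f = kMa.
Eliminating f: Mg sinθ = (1+k)Ma, so a = g sinθ/(1+k) = 10 × sin18.1° / 1.5 ≈ 2.07 m/s².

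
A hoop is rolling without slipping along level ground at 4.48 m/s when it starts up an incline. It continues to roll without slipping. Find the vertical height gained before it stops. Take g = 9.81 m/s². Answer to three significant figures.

For this body I = MR², i.e. k = I/(MR²) = 1.
Since it rolls without slipping, ω = v/R and KE = ½Mv² + ½Iω² = ½(1+k)Mv² = Mv².
At the top the kinetic energy is zero, so Mv₀² = Mgh.
Thus h = (1+k)v₀²/(2g) = 2 × 4.48² / (2 × 9.81) ≈ 2.05 m.

h ≈ 2.05 m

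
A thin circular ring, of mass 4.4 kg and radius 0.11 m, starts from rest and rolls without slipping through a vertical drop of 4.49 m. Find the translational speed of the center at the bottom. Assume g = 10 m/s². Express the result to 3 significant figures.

v ≈ 6.70 m/s

Here I = MR², so the shape factor k = I/(MR²) = 1.
Rolling without slipping gives ω = v/R, so the total kinetic energy is ½Mv² + ½Iω² = ½(1+k)Mv² = Mv².
Energy conservation: Mgh = Mv², so v = √(2gh/(1+k)) = √(2 × 10 × 4.49 / 2) ≈ 6.70 m/s.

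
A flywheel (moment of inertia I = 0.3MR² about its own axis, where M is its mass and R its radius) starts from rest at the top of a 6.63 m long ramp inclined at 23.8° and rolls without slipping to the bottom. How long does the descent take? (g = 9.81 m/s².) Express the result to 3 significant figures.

t ≈ 2.09 s

The moment of inertia is 0.3MR², giving k ≡ I/(MR²) = 0.3.
Translational: Mg sinθ − f = Ma. Rotational about the CM: fR = Iα = kMRa, so f = kMa.
Hence a = g sinθ/(1+k) = 9.81×sin23.8°/1.3 = 3.045 m/s².
Starting from rest, L = ½at², so t = √(2L/a) = √(2×6.63/3.045) ≈ 2.09 s.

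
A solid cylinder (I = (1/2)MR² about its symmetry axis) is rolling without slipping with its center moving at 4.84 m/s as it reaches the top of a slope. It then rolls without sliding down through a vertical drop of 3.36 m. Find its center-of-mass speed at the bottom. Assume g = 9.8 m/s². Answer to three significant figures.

v ≈ 8.21 m/s

With I = (1/2)MR², the ratio k = I/(MR²) is 0.5.
Since it rolls without slipping, ω = v/R and KE = ½Mv² + ½Iω² = ½(1+k)Mv² = (3/4)Mv².
Conserving energy between top and bottom: (3/4)Mv² = (3/4)Mv₀² + Mgh, hence v² = v₀² + 2gh/(1+k).
v = √(4.84² + 2×9.8×3.36/1.5) = √67.33 ≈ 8.21 m/s.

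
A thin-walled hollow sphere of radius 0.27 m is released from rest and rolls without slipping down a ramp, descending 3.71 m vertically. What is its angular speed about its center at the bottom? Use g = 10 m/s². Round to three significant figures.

The moment of inertia is (2/3)MR², giving k ≡ I/(MR²) = 2/3.
The rolling condition ω = v/R makes the rotational term ½I(v/R)² = ½kMv², so KE_total = ½(1+k)Mv² = (5/6)Mv².
Energy conservation Mgh = ½(1+k)Mv² gives v = √(2gh/(1+k)) = √(2 × 10 × 3.71 / 1.667) = 6.672 m/s.
Then ω = v/R = 6.672 / 0.27 ≈ 24.7 rad/s.

ω ≈ 24.7 rad/s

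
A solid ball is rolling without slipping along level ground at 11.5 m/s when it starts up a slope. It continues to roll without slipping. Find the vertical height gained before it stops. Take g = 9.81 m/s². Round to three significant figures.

With I = (2/5)MR², the ratio k = I/(MR²) is 0.4.
The rolling condition ω = v/R makes the rotational term ½I(v/R)² = ½kMv², so KE_total = ½(1+k)Mv² = (7/10)Mv².
All of this converts to potential energy at the highest point: (7/10)Mv₀² = Mgh.
Thus h = (1+k)v₀²/(2g) = 1.4 × 11.5² / (2 × 9.81) ≈ 9.44 m.

h ≈ 9.44 m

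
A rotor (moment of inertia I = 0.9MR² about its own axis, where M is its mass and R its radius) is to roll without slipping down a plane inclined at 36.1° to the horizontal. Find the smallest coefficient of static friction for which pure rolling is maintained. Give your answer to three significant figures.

μ_min ≈ 0.345

With I = 0.9MR², the ratio k = I/(MR²) is 0.9.
Newton's second law down the slope: Mg sinθ − f = Ma. The torque equation fR = Iα (with α = a/R) gives f = kMa.
These give a = g sinθ/(1+k) and the required friction f = kMg sinθ/(1+k).
With N = Mg cosθ, the no-slip condition f ≤ μN gives μ_min = f/N = k tanθ/(1+k).
μ_min = 0.9 × tan36.1° / 1.9 ≈ 0.345.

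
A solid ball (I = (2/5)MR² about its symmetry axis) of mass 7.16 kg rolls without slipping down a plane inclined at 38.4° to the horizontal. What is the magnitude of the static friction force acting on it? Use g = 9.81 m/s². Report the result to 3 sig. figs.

f ≈ 12.5 N

With I = (2/5)MR², the ratio k = I/(MR²) is 0.4.
Newton's second law down the slope: Mg sinθ − f = Ma. The torque equation fR = Iα (with α = a/R) gives f = kMa.
Combining, a = g sinθ/(1+k) and f = kMa = kMg sinθ/(1+k).
f = 0.4 × 7.16 × 9.81 × sin38.4° / 1.4 ≈ 12.5 N.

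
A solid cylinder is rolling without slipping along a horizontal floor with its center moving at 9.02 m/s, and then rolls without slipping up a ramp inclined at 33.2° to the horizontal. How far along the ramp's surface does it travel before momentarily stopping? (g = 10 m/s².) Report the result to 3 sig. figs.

d ≈ 11.1 m

Here I = (1/2)MR², so the shape factor k = I/(MR²) = 0.5.
The rolling condition ω = v/R makes the rotational term ½I(v/R)² = ½kMv², so KE_total = ½(1+k)Mv² = (3/4)Mv².
Setting this equal to Mgh gives the vertical rise h = (1+k)v₀²/(2g) = 1.5×9.02²/(2×10) = 6.102 m.
Along the incline, d = h/sinθ = 6.102/sin33.2° ≈ 11.1 m.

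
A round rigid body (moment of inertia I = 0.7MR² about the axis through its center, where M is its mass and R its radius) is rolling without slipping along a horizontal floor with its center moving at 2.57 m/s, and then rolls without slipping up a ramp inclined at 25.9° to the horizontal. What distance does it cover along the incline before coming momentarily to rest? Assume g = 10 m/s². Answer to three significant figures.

The moment of inertia is 0.7MR², giving k ≡ I/(MR²) = 0.7.
Rolling without slipping gives ω = v/R, so the total kinetic energy is ½Mv² + ½Iω² = ½(1+k)Mv² = (17/20)Mv².
Setting this equal to Mgh gives the vertical rise h = (1+k)v₀²/(2g) = 1.7×2.57²/(2×10) = 0.5614 m.
Along the incline, d = h/sinθ = 0.5614/sin25.9° ≈ 1.29 m.

d ≈ 1.29 m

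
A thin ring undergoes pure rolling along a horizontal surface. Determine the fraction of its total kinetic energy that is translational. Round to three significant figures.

fraction ≈ 0.500

With I = MR², the ratio k = I/(MR²) is 1.
With ω = v/R, KE_trans = ½Mv² and KE_rot = ½Iω² = ½kMv², so KE_total = ½(1+k)Mv².
The translational fraction is therefore 1/(1+k) = 1/2 ≈ 0.500.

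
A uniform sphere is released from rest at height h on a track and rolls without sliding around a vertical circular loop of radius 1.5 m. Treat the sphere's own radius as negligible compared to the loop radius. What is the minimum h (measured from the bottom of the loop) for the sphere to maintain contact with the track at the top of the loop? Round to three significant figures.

With I = (2/5)MR², the ratio k = I/(MR²) is 0.4.
At the top of the loop, the minimum-contact condition is Mg = Mv_top²/r, so v_top² = gr.
With ω = v/R, the kinetic energy at speed v is ½(1+k)Mv² = (7/10)Mv².
Energy conservation from release (height h) to the top (height 2r): Mgh = Mg(2r) + (7/10)M·gr.
Thus h_min = 2r + (1+k)r/2 = r(2 + 1.4/2) = 1.5 × 2.7 ≈ 4.05 m.

h_min ≈ 4.05 m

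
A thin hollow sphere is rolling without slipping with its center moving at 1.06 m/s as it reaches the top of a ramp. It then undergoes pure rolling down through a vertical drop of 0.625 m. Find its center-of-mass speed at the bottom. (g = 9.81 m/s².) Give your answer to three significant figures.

v ≈ 2.91 m/s

With I = (2/3)MR², the ratio k = I/(MR²) is 2/3.
Rolling without slipping gives ω = v/R, so the total kinetic energy is ½Mv² + ½Iω² = ½(1+k)Mv² = (5/6)Mv².
Conserving energy between top and bottom: (5/6)Mv² = (5/6)Mv₀² + Mgh, hence v² = v₀² + 2gh/(1+k).
v = √(1.06² + 2×9.81×0.625/1.667) = √8.481 ≈ 2.91 m/s.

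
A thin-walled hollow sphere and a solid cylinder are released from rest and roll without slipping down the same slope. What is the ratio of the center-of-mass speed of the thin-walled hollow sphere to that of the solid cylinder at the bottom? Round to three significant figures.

v_ratio ≈ 0.949

Each satisfies Mgh = ½(1+k)Mv² with k = I/(MR²), so v ∝ 1/√(1+k).
For the thin-walled hollow sphere k = 2/3; for the solid cylinder k = 0.5.
v₁/v₂ = √((1+k₂)/(1+k₁)) = √(1.5/1.667) ≈ 0.949.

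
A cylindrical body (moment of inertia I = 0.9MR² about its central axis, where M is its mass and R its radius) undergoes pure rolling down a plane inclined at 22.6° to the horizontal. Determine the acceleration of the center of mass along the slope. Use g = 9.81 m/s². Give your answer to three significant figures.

a ≈ 1.98 m/s²

With I = 0.9MR², the ratio k = I/(MR²) is 0.9.
Along the incline Mg sinθ − f = Ma, and torque about the center fR = Iα = kMR²(a/R) gives f = kMa.
Eliminating f: Mg sinθ = (1+k)Ma, so a = g sinθ/(1+k) = 9.81 × sin22.6° / 1.9 ≈ 1.98 m/s².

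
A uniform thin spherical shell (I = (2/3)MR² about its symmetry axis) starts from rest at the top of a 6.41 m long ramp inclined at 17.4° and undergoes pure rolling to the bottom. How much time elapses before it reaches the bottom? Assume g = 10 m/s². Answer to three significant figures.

t ≈ 2.67 s

The moment of inertia is (2/3)MR², giving k ≡ I/(MR²) = 2/3.
Translational: Mg sinθ − f = Ma. Rotational about the CM: fR = Iα = kMRa, so f = kMa.
Hence a = g sinθ/(1+k) = 10×sin17.4°/1.667 = 1.794 m/s².
Starting from rest, L = ½at², so t = √(2L/a) = √(2×6.41/1.794) ≈ 2.67 s.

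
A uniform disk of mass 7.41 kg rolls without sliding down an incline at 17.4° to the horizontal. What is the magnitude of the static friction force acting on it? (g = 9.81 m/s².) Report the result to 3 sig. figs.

f ≈ 7.25 N

The moment of inertia is (1/2)MR², giving k ≡ I/(MR²) = 0.5.
Translational: Mg sinθ − f = Ma. Rotational about the CM: fR = Iα = kMRa, so f = kMa.
Combining, a = g sinθ/(1+k) and f = kMa = kMg sinθ/(1+k).
f = 0.5 × 7.41 × 9.81 × sin17.4° / 1.5 ≈ 7.25 N.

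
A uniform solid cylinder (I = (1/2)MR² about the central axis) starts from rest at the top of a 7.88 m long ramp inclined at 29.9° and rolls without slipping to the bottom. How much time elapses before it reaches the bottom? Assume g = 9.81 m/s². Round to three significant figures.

Here I = (1/2)MR², so the shape factor k = I/(MR²) = 0.5.
Newton's second law down the slope: Mg sinθ − f = Ma. The torque equation fR = Iα (with α = a/R) gives f = kMa.
Hence a = g sinθ/(1+k) = 9.81×sin29.9°/1.5 = 3.26 m/s².
Starting from rest, L = ½at², so t = √(2L/a) = √(2×7.88/3.26) ≈ 2.20 s.

t ≈ 2.20 s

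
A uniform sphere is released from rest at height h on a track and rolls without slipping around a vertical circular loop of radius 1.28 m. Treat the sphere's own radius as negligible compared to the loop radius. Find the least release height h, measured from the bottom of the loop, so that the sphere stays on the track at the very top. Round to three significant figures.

h_min ≈ 3.46 m

With I = (2/5)MR², the ratio k = I/(MR²) is 0.4.
At the top of the loop, the minimum-contact condition is Mg = Mv_top²/r, so v_top² = gr.
With ω = v/R, the kinetic energy at speed v is ½(1+k)Mv² = (7/10)Mv².
Energy conservation from release (height h) to the top (height 2r): Mgh = Mg(2r) + (7/10)M·gr.
Thus h_min = 2r + (1+k)r/2 = r(2 + 1.4/2) = 1.28 × 2.7 ≈ 3.46 m.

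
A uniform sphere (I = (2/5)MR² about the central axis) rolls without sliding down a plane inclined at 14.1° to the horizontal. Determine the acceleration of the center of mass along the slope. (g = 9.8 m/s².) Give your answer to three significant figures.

a ≈ 1.71 m/s²

The moment of inertia is (2/5)MR², giving k ≡ I/(MR²) = 0.4.
Translational: Mg sinθ − f = Ma. Rotational about the CM: fR = Iα = kMRa, so f = kMa.
Eliminating f: Mg sinθ = (1+k)Ma, so a = g sinθ/(1+k) = 9.8 × sin14.1° / 1.4 ≈ 1.71 m/s².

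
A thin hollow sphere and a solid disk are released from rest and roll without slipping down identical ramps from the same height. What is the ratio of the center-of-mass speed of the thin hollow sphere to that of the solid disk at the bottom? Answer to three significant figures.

Each satisfies Mgh = ½(1+k)Mv² with k = I/(MR²), so v ∝ 1/√(1+k).
For the thin hollow sphere k = 2/3; for the solid disk k = 0.5.
v₁/v₂ = √((1+k₂)/(1+k₁)) = √(1.5/1.667) ≈ 0.949.

v_ratio ≈ 0.949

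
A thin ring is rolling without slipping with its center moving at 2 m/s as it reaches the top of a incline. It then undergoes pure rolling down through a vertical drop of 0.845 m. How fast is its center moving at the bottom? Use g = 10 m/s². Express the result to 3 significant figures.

v ≈ 3.53 m/s

For this body I = MR², i.e. k = I/(MR²) = 1.
The rolling condition ω = v/R makes the rotational term ½I(v/R)² = ½kMv², so KE_total = ½(1+k)Mv² = Mv².
Energy conservation: Mv₀² + Mgh = Mv², so v² = v₀² + 2gh/(1+k).
v = √(2² + 2×10×0.845/2) = √12.45 ≈ 3.53 m/s.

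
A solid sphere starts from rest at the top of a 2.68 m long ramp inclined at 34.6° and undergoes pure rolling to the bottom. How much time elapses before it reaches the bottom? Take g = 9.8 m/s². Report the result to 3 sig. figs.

t ≈ 1.16 s

For this body I = (2/5)MR², i.e. k = I/(MR²) = 0.4.
Translational: Mg sinθ − f = Ma. Rotational about the CM: fR = Iα = kMRa, so f = kMa.
Hence a = g sinθ/(1+k) = 9.8×sin34.6°/1.4 = 3.975 m/s².
With constant a from rest, t = √(2L/a) = √(2·2.68/3.975) ≈ 1.16 s.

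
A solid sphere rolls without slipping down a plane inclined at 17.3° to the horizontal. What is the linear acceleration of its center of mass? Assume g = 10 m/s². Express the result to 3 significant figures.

a ≈ 2.12 m/s²

With I = (2/5)MR², the ratio k = I/(MR²) is 0.4.
Newton's second law down the slope: Mg sinθ − f = Ma. The torque equation fR = Iα (with α = a/R) gives f = kMa.
Eliminating f: Mg sinθ = (1+k)Ma, so a = g sinθ/(1+k) = 10 × sin17.3° / 1.4 ≈ 2.12 m/s².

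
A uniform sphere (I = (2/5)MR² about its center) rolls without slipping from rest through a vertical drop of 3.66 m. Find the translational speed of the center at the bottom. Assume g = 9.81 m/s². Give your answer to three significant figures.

Here I = (2/5)MR², so the shape factor k = I/(MR²) = 0.4.
The rolling condition ω = v/R makes the rotational term ½I(v/R)² = ½kMv², so KE_total = ½(1+k)Mv² = (7/10)Mv².
Setting Mgh = (7/10)Mv² gives v = √(2gh/(1+k)) = √(2·9.81·3.66/1.4) ≈ 7.16 m/s.

v ≈ 7.16 m/s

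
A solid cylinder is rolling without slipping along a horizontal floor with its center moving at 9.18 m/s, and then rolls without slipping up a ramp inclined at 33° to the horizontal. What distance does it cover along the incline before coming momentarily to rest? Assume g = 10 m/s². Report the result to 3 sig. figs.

d ≈ 11.6 m

Here I = (1/2)MR², so the shape factor k = I/(MR²) = 0.5.
The rolling condition ω = v/R makes the rotational term ½I(v/R)² = ½kMv², so KE_total = ½(1+k)Mv² = (3/4)Mv².
Setting this equal to Mgh gives the vertical rise h = (1+k)v₀²/(2g) = 1.5×9.18²/(2×10) = 6.32 m.
Along the incline, d = h/sinθ = 6.32/sin33° ≈ 11.6 m.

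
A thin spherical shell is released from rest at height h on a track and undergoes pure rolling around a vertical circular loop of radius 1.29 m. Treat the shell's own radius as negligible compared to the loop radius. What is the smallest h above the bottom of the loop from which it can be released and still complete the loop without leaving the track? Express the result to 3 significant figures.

With I = (2/3)MR², the ratio k = I/(MR²) is 2/3.
At the top, contact is just lost when gravity alone supplies the centripetal force: Mg = Mv_top²/r, i.e. v_top² = gr.
With ω = v/R, the kinetic energy at speed v is ½(1+k)Mv² = (5/6)Mv².
Energy conservation from release (height h) to the top (height 2r): Mgh = Mg(2r) + (5/6)M·gr.
Thus h_min = 2r + (1+k)r/2 = r(2 + 1.667/2) = 1.29 × 2.833 ≈ 3.66 m.

h_min ≈ 3.66 m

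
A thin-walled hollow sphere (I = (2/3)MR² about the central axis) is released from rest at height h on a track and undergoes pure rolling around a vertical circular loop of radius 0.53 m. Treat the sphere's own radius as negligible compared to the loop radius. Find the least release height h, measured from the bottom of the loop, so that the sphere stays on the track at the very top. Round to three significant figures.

With I = (2/3)MR², the ratio k = I/(MR²) is 2/3.
At the top, contact is just lost when gravity alone supplies the centripetal force: Mg = Mv_top²/r, i.e. v_top² = gr.
With ω = v/R, the kinetic energy at speed v is ½(1+k)Mv² = (5/6)Mv².
Energy conservation from release (height h) to the top (height 2r): Mgh = Mg(2r) + (5/6)M·gr.
Thus h_min = 2r + (1+k)r/2 = r(2 + 1.667/2) = 0.53 × 2.833 ≈ 1.50 m.

h_min ≈ 1.50 m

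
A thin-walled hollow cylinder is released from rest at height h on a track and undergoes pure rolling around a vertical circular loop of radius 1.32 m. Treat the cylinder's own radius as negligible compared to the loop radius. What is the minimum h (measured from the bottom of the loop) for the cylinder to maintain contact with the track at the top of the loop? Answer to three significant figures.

h_min ≈ 3.96 m

Here I = MR², so the shape factor k = I/(MR²) = 1.
At the top, contact is just lost when gravity alone supplies the centripetal force: Mg = Mv_top²/r, i.e. v_top² = gr.
With ω = v/R, the kinetic energy at speed v is ½(1+k)Mv² = Mv².
Energy conservation from release (height h) to the top (height 2r): Mgh = Mg(2r) + M·gr.
Thus h_min = 2r + (1+k)r/2 = r(2 + 2/2) = 1.32 × 3 ≈ 3.96 m.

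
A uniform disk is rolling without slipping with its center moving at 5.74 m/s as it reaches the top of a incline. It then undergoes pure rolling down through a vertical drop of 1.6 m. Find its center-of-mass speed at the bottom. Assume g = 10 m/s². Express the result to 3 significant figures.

For this body I = (1/2)MR², i.e. k = I/(MR²) = 0.5.
Rolling without slipping gives ω = v/R, so the total kinetic energy is ½Mv² + ½Iω² = ½(1+k)Mv² = (3/4)Mv².
Conserving energy between top and bottom: (3/4)Mv² = (3/4)Mv₀² + Mgh, hence v² = v₀² + 2gh/(1+k).
v = √(5.74² + 2×10×1.6/1.5) = √54.28 ≈ 7.37 m/s.

v ≈ 7.37 m/s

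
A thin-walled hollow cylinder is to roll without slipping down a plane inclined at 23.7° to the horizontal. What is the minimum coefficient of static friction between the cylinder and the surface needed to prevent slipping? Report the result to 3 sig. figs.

With I = MR², the ratio k = I/(MR²) is 1.
Newton's second law down the slope: Mg sinθ − f = Ma. The torque equation fR = Iα (with α = a/R) gives f = kMa.
These give a = g sinθ/(1+k) and the required friction f = kMg sinθ/(1+k).
With N = Mg cosθ, the no-slip condition f ≤ μN gives μ_min = f/N = k tanθ/(1+k).
μ_min = 1 × tan23.7° / 2 ≈ 0.219.

μ_min ≈ 0.219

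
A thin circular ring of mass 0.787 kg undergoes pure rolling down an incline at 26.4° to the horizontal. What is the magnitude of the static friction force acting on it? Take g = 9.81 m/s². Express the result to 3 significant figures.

f ≈ 1.72 N

For this body I = MR², i.e. k = I/(MR²) = 1.
Newton's second law down the slope: Mg sinθ − f = Ma. The torque equation fR = Iα (with α = a/R) gives f = kMa.
Combining, a = g sinθ/(1+k) and f = kMa = kMg sinθ/(1+k).
f = 1 × 0.787 × 9.81 × sin26.4° / 2 ≈ 1.72 N.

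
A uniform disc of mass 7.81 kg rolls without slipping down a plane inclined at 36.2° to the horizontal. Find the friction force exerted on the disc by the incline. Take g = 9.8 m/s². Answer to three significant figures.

f ≈ 15.1 N

With I = (1/2)MR², the ratio k = I/(MR²) is 0.5.
Along the incline Mg sinθ − f = Ma, and torque about the center fR = Iα = kMR²(a/R) gives f = kMa.
Combining, a = g sinθ/(1+k) and f = kMa = kMg sinθ/(1+k).
f = 0.5 × 7.81 × 9.8 × sin36.2° / 1.5 ≈ 15.1 N.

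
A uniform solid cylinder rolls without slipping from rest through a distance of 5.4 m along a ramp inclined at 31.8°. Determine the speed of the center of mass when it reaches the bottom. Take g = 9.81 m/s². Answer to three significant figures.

v ≈ 6.10 m/s

With I = (1/2)MR², the ratio k = I/(MR²) is 0.5.
Pure rolling means v = ωR; then KE = ½Mv² + ½I(v/R)² = ½(1+k)Mv² = (3/4)Mv².
The vertical drop is h = L sinθ = 5.4 × sin31.8° = 2.846 m.
Setting Mgh = (3/4)Mv² gives v = √(2gh/(1+k)) = √(2·9.81·2.846/1.5) ≈ 6.10 m/s.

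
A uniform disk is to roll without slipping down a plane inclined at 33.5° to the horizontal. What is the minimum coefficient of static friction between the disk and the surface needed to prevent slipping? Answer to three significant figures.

μ_min ≈ 0.221

Here I = (1/2)MR², so the shape factor k = I/(MR²) = 0.5.
Along the incline Mg sinθ − f = Ma, and torque about the center fR = Iα = kMR²(a/R) gives f = kMa.
These give a = g sinθ/(1+k) and the required friction f = kMg sinθ/(1+k).
The normal force is N = Mg cosθ, so μ_min = f/N = k tanθ/(1+k).
μ_min = 0.5 × tan33.5° / 1.5 ≈ 0.221.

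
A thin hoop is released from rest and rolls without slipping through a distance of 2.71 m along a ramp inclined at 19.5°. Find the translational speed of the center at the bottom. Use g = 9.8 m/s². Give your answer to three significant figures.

v ≈ 2.98 m/s

The moment of inertia is MR², giving k ≡ I/(MR²) = 1.
Since it rolls without slipping, ω = v/R and KE = ½Mv² + ½Iω² = ½(1+k)Mv² = Mv².
The vertical drop is h = L sinθ = 2.71 × sin19.5° = 0.9046 m.
Energy conservation: Mgh = Mv², so v = √(2gh/(1+k)) = √(2 × 9.8 × 0.9046 / 2) ≈ 2.98 m/s.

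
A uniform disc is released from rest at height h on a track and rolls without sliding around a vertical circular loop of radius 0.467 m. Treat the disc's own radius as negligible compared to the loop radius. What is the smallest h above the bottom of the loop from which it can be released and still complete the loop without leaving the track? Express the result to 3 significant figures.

h_min ≈ 1.28 m

The moment of inertia is (1/2)MR², giving k ≡ I/(MR²) = 0.5.
At the top, contact is just lost when gravity alone supplies the centripetal force: Mg = Mv_top²/r, i.e. v_top² = gr.
With ω = v/R, the kinetic energy at speed v is ½(1+k)Mv² = (3/4)Mv².
Energy conservation from release (height h) to the top (height 2r): Mgh = Mg(2r) + (3/4)M·gr.
Thus h_min = 2r + (1+k)r/2 = r(2 + 1.5/2) = 0.467 × 2.75 ≈ 1.28 m.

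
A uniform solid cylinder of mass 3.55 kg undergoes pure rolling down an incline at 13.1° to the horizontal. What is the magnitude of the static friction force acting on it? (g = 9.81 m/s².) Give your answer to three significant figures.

With I = (1/2)MR², the ratio k = I/(MR²) is 0.5.
Newton's second law down the slope: Mg sinθ − f = Ma. The torque equation fR = Iα (with α = a/R) gives f = kMa.
Combining, a = g sinθ/(1+k) and f = kMa = kMg sinθ/(1+k).
f = 0.5 × 3.55 × 9.81 × sin13.1° / 1.5 ≈ 2.63 N.

f ≈ 2.63 N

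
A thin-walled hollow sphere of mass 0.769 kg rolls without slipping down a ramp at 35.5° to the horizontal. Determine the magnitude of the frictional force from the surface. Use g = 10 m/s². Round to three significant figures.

The moment of inertia is (2/3)MR², giving k ≡ I/(MR²) = 2/3.
Translational: Mg sinθ − f = Ma. Rotational about the CM: fR = Iα = kMRa, so f = kMa.
Combining, a = g sinθ/(1+k) and f = kMa = kMg sinθ/(1+k).
f = (2/3) × 0.769 × 10 × sin35.5° / 1.667 ≈ 1.79 N.

f ≈ 1.79 N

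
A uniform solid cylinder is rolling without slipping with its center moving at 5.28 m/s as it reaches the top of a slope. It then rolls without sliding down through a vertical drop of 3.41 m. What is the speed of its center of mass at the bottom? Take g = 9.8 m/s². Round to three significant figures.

v ≈ 8.51 m/s

Here I = (1/2)MR², so the shape factor k = I/(MR²) = 0.5.
The rolling condition ω = v/R makes the rotational term ½I(v/R)² = ½kMv², so KE_total = ½(1+k)Mv² = (3/4)Mv².
Conserving energy between top and bottom: (3/4)Mv² = (3/4)Mv₀² + Mgh, hence v² = v₀² + 2gh/(1+k).
v = √(5.28² + 2×9.8×3.41/1.5) = √72.44 ≈ 8.51 m/s.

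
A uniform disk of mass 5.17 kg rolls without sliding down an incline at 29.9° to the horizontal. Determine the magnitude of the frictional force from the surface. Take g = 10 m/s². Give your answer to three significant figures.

Here I = (1/2)MR², so the shape factor k = I/(MR²) = 0.5.
Translational: Mg sinθ − f = Ma. Rotational about the CM: fR = Iα = kMRa, so f = kMa.
Combining, a = g sinθ/(1+k) and f = kMa = kMg sinθ/(1+k).
f = 0.5 × 5.17 × 10 × sin29.9° / 1.5 ≈ 8.59 N.

f ≈ 8.59 N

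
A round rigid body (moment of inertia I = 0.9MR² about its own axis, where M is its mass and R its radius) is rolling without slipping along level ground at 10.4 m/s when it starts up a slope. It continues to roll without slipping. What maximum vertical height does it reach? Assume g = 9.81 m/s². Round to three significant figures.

h ≈ 10.5 m

The moment of inertia is 0.9MR², giving k ≡ I/(MR²) = 0.9.
The rolling condition ω = v/R makes the rotational term ½I(v/R)² = ½kMv², so KE_total = ½(1+k)Mv² = (19/20)Mv².
At the top the kinetic energy is zero, so (19/20)Mv₀² = Mgh.
Thus h = (1+k)v₀²/(2g) = 1.9 × 10.4² / (2 × 9.81) ≈ 10.5 m.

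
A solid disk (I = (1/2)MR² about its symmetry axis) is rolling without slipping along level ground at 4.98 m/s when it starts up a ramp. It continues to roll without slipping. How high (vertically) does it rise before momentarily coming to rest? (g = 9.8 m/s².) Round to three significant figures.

h ≈ 1.90 m

The moment of inertia is (1/2)MR², giving k ≡ I/(MR²) = 0.5.
Since it rolls without slipping, ω = v/R and KE = ½Mv² + ½Iω² = ½(1+k)Mv² = (3/4)Mv².
At the top the kinetic energy is zero, so (3/4)Mv₀² = Mgh.
Thus h = (1+k)v₀²/(2g) = 1.5 × 4.98² / (2 × 9.8) ≈ 1.90 m.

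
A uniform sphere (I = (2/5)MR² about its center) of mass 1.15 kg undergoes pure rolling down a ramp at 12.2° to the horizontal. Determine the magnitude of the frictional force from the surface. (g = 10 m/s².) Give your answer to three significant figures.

f ≈ 0.694 N

For this body I = (2/5)MR², i.e. k = I/(MR²) = 0.4.
Newton's second law down the slope: Mg sinθ − f = Ma. The torque equation fR = Iα (with α = a/R) gives f = kMa.
Combining, a = g sinθ/(1+k) and f = kMa = kMg sinθ/(1+k).
f = 0.4 × 1.15 × 10 × sin12.2° / 1.4 ≈ 0.694 N.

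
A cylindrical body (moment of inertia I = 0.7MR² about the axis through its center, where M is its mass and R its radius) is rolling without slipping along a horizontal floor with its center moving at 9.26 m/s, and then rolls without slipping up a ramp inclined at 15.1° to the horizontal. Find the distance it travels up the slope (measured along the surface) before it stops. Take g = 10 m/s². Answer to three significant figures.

d ≈ 28.0 m

With I = 0.7MR², the ratio k = I/(MR²) is 0.7.
Pure rolling means v = ωR; then KE = ½Mv² + ½I(v/R)² = ½(1+k)Mv² = (17/20)Mv².
Setting this equal to Mgh gives the vertical rise h = (1+k)v₀²/(2g) = 1.7×9.26²/(2×10) = 7.289 m.
The distance along the slope is d = h/sinθ = 7.289/sin15.1° ≈ 28.0 m.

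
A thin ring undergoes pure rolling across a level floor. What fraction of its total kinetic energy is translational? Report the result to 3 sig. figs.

fraction ≈ 0.500

With I = MR², the ratio k = I/(MR²) is 1.
With ω = v/R, KE_trans = ½Mv² and KE_rot = ½Iω² = ½kMv², so KE_total = ½(1+k)Mv².
The translational fraction is therefore 1/(1+k) = 1/2 ≈ 0.500.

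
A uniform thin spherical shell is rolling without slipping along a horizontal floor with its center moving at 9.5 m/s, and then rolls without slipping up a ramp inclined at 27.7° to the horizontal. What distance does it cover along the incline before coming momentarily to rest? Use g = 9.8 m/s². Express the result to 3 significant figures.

d ≈ 16.5 m

Here I = (2/3)MR², so the shape factor k = I/(MR²) = 2/3.
Since it rolls without slipping, ω = v/R and KE = ½Mv² + ½Iω² = ½(1+k)Mv² = (5/6)Mv².
Setting this equal to Mgh gives the vertical rise h = (1+k)v₀²/(2g) = 1.667×9.5²/(2×9.8) = 7.674 m.
Along the incline, d = h/sinθ = 7.674/sin27.7° ≈ 16.5 m.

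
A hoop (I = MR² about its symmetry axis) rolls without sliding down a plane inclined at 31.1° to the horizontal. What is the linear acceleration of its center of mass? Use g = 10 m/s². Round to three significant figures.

a ≈ 2.58 m/s²

Here I = MR², so the shape factor k = I/(MR²) = 1.
Newton's second law down the slope: Mg sinθ − f = Ma. The torque equation fR = Iα (with α = a/R) gives f = kMa.
Eliminating f: Mg sinθ = (1+k)Ma, so a = g sinθ/(1+k) = 10 × sin31.1° / 2 ≈ 2.58 m/s².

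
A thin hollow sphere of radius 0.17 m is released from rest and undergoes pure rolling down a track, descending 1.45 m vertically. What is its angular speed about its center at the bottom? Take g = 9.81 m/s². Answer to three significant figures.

For this body I = (2/3)MR², i.e. k = I/(MR²) = 2/3.
Rolling without slipping gives ω = v/R, so the total kinetic energy is ½Mv² + ½Iω² = ½(1+k)Mv² = (5/6)Mv².
Energy conservation Mgh = ½(1+k)Mv² gives v = √(2gh/(1+k)) = √(2 × 9.81 × 1.45 / 1.667) = 4.132 m/s.
The angular speed follows from ω = v/R = 4.132/0.17 ≈ 24.3 rad/s.

ω ≈ 24.3 rad/s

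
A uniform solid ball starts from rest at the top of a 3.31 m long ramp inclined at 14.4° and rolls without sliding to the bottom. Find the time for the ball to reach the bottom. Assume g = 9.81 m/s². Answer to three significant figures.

t ≈ 1.95 s

Here I = (2/5)MR², so the shape factor k = I/(MR²) = 0.4.
Newton's second law down the slope: Mg sinθ − f = Ma. The torque equation fR = Iα (with α = a/R) gives f = kMa.
Hence a = g sinθ/(1+k) = 9.81×sin14.4°/1.4 = 1.743 m/s².
Starting from rest, L = ½at², so t = √(2L/a) = √(2×3.31/1.743) ≈ 1.95 s.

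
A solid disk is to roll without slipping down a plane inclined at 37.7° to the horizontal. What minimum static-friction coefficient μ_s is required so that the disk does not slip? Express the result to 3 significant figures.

μ_min ≈ 0.258

Here I = (1/2)MR², so the shape factor k = I/(MR²) = 0.5.
Translational: Mg sinθ − f = Ma. Rotational about the CM: fR = Iα = kMRa, so f = kMa.
These give a = g sinθ/(1+k) and the required friction f = kMg sinθ/(1+k).
The normal force is N = Mg cosθ, so μ_min = f/N = k tanθ/(1+k).
μ_min = 0.5 × tan37.7° / 1.5 ≈ 0.258.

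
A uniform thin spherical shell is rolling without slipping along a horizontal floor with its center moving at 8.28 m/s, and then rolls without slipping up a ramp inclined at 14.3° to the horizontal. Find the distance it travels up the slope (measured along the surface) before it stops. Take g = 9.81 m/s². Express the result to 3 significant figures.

For this body I = (2/3)MR², i.e. k = I/(MR²) = 2/3.
Pure rolling means v = ωR; then KE = ½Mv² + ½I(v/R)² = ½(1+k)Mv² = (5/6)Mv².
Setting this equal to Mgh gives the vertical rise h = (1+k)v₀²/(2g) = 1.667×8.28²/(2×9.81) = 5.824 m.
The distance along the slope is d = h/sinθ = 5.824/sin14.3° ≈ 23.6 m.

d ≈ 23.6 m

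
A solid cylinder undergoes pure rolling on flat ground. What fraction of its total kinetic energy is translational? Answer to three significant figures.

The moment of inertia is (1/2)MR², giving k ≡ I/(MR²) = 0.5.
With ω = v/R, KE_trans = ½Mv² and KE_rot = ½Iω² = ½kMv², so KE_total = ½(1+k)Mv².
The translational fraction is therefore 1/(1+k) = 1/1.5 ≈ 0.667.

fraction ≈ 0.667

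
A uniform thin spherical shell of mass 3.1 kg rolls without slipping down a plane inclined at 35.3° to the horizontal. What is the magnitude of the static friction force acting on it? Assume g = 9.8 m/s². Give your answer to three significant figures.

For this body I = (2/3)MR², i.e. k = I/(MR²) = 2/3.
Translational: Mg sinθ − f = Ma. Rotational about the CM: fR = Iα = kMRa, so f = kMa.
Combining, a = g sinθ/(1+k) and f = kMa = kMg sinθ/(1+k).
f = (2/3) × 3.1 × 9.8 × sin35.3° / 1.667 ≈ 7.02 N.

f ≈ 7.02 N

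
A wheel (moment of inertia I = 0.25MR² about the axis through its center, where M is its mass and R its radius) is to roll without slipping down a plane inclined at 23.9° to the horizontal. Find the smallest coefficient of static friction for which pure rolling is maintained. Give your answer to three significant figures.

With I = 0.25MR², the ratio k = I/(MR²) is 0.25.
Along the incline Mg sinθ − f = Ma, and torque about the center fR = Iα = kMR²(a/R) gives f = kMa.
These give a = g sinθ/(1+k) and the required friction f = kMg sinθ/(1+k).
The normal force is N = Mg cosθ, so μ_min = f/N = k tanθ/(1+k).
μ_min = 0.25 × tan23.9° / 1.25 ≈ 0.0886.

μ_min ≈ 0.0886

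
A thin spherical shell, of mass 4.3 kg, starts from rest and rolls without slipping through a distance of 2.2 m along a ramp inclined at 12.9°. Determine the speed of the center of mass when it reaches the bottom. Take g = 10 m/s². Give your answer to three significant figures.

v ≈ 2.43 m/s

The moment of inertia is (2/3)MR², giving k ≡ I/(MR²) = 2/3.
The rolling condition ω = v/R makes the rotational term ½I(v/R)² = ½kMv², so KE_total = ½(1+k)Mv² = (5/6)Mv².
The vertical drop is h = L sinθ = 2.2 × sin12.9° = 0.4912 m.
Setting Mgh = (5/6)Mv² gives v = √(2gh/(1+k)) = √(2·10·0.4912/1.667) ≈ 2.43 m/s.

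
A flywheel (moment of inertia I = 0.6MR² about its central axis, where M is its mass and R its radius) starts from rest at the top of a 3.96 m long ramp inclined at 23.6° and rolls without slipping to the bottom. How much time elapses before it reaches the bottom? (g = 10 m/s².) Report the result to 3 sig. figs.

With I = 0.6MR², the ratio k = I/(MR²) is 0.6.
Newton's second law down the slope: Mg sinθ − f = Ma. The torque equation fR = Iα (with α = a/R) gives f = kMa.
Hence a = g sinθ/(1+k) = 10×sin23.6°/1.6 = 2.502 m/s².
With constant a from rest, t = √(2L/a) = √(2·3.96/2.502) ≈ 1.78 s.

t ≈ 1.78 s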